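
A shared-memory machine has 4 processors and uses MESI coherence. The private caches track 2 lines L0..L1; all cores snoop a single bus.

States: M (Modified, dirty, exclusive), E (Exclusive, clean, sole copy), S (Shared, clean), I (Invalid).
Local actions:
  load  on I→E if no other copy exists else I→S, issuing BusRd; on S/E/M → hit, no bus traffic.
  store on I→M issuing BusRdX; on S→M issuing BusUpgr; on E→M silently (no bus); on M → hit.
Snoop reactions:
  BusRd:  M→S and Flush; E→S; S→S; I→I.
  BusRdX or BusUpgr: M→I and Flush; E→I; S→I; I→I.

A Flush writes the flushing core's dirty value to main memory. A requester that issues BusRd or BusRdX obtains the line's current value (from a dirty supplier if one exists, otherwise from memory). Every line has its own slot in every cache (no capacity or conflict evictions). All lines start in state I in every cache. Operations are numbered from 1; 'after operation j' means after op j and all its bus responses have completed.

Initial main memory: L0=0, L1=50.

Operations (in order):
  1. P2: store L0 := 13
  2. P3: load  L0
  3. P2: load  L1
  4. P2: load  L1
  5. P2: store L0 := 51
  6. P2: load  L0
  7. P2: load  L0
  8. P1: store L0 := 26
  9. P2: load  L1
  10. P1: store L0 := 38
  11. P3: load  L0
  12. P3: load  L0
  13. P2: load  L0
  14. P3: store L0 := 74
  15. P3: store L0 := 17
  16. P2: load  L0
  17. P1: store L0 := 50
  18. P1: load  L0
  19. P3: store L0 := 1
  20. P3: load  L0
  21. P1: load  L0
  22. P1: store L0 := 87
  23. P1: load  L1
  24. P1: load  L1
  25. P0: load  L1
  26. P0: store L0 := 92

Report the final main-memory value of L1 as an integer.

[1] P2: store L0 := 13 | P0:I, P1:I, P2:M(13), P3:I | bus: BusRdX
[2] P3: load  L0 | P0:I, P1:I, P2:S(13), P3:S(13) | bus: BusRd,Flush
[3] P2: load  L1 | P0:I, P1:I, P2:E(50), P3:I | bus: BusRd
[4] P2: load  L1 | P0:I, P1:I, P2:E(50), P3:I | bus: none
[5] P2: store L0 := 51 | P0:I, P1:I, P2:M(51), P3:I | bus: BusUpgr
[6] P2: load  L0 | P0:I, P1:I, P2:M(51), P3:I | bus: none
[7] P2: load  L0 | P0:I, P1:I, P2:M(51), P3:I | bus: none
[8] P1: store L0 := 26 | P0:I, P1:M(26), P2:I, P3:I | bus: BusRdX,Flush
[9] P2: load  L1 | P0:I, P1:I, P2:E(50), P3:I | bus: none
[10] P1: store L0 := 38 | P0:I, P1:M(38), P2:I, P3:I | bus: none
[11] P3: load  L0 | P0:I, P1:S(38), P2:I, P3:S(38) | bus: BusRd,Flush
[12] P3: load  L0 | P0:I, P1:S(38), P2:I, P3:S(38) | bus: none
[13] P2: load  L0 | P0:I, P1:S(38), P2:S(38), P3:S(38) | bus: BusRd
[14] P3: store L0 := 74 | P0:I, P1:I, P2:I, P3:M(74) | bus: BusUpgr
[15] P3: store L0 := 17 | P0:I, P1:I, P2:I, P3:M(17) | bus: none
[16] P2: load  L0 | P0:I, P1:I, P2:S(17), P3:S(17) | bus: BusRd,Flush
[17] P1: store L0 := 50 | P0:I, P1:M(50), P2:I, P3:I | bus: BusRdX
[18] P1: load  L0 | P0:I, P1:M(50), P2:I, P3:I | bus: none
[19] P3: store L0 := 1 | P0:I, P1:I, P2:I, P3:M(1) | bus: BusRdX,Flush
[20] P3: load  L0 | P0:I, P1:I, P2:I, P3:M(1) | bus: none
[21] P1: load  L0 | P0:I, P1:S(1), P2:I, P3:S(1) | bus: BusRd,Flush
[22] P1: store L0 := 87 | P0:I, P1:M(87), P2:I, P3:I | bus: BusUpgr
[23] P1: load  L1 | P0:I, P1:S(50), P2:S(50), P3:I | bus: BusRd
[24] P1: load  L1 | P0:I, P1:S(50), P2:S(50), P3:I | bus: none
[25] P0: load  L1 | P0:S(50), P1:S(50), P2:S(50), P3:I | bus: BusRd
[26] P0: store L0 := 92 | P0:M(92), P1:I, P2:I, P3:I | bus: BusRdX,Flush

memory[L1] = 50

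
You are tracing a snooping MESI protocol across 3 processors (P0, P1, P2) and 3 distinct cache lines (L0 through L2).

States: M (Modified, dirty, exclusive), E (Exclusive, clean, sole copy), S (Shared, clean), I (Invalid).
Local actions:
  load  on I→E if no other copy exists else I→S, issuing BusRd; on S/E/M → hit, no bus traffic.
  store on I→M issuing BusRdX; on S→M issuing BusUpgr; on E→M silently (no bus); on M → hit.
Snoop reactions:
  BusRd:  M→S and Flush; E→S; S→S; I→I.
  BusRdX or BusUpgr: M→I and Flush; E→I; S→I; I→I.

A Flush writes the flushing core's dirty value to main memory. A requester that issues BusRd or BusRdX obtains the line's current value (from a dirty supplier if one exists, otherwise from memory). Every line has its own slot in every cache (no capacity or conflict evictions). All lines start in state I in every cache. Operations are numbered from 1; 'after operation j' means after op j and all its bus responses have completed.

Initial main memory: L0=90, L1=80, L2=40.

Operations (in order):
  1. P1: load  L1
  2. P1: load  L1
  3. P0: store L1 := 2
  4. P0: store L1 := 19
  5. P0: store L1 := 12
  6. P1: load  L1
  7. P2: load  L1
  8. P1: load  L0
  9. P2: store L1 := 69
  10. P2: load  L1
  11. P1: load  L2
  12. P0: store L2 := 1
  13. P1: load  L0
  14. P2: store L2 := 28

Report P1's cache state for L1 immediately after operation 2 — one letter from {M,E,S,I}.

1. P1: load  L1  bus=[BusRd]  L1: P0=I P1=E P2=I  mem[L1]=80
2. P1: load  L1  bus=[-]  L1: P0=I P1=E P2=I  mem[L1]=80
3. P0: store L1 := 2  bus=[BusRdX]  L1: P0=M P1=I P2=I  mem[L1]=80
4. P0: store L1 := 19  bus=[-]  L1: P0=M P1=I P2=I  mem[L1]=80
5. P0: store L1 := 12  bus=[-]  L1: P0=M P1=I P2=I  mem[L1]=80
6. P1: load  L1  bus=[BusRd,Flush]  L1: P0=S P1=S P2=I  mem[L1]=12
7. P2: load  L1  bus=[BusRd]  L1: P0=S P1=S P2=S  mem[L1]=12
8. P1: load  L0  bus=[BusRd]  L0: P0=I P1=E P2=I  mem[L0]=90
9. P2: store L1 := 69  bus=[BusUpgr]  L1: P0=I P1=I P2=M  mem[L1]=12
10. P2: load  L1  bus=[-]  L1: P0=I P1=I P2=M  mem[L1]=12
11. P1: load  L2  bus=[BusRd]  L2: P0=I P1=E P2=I  mem[L2]=40
12. P0: store L2 := 1  bus=[BusRdX]  L2: P0=M P1=I P2=I  mem[L2]=40
13. P1: load  L0  bus=[-]  L0: P0=I P1=E P2=I  mem[L0]=90
14. P2: store L2 := 28  bus=[BusRdX,Flush]  L2: P0=I P1=I P2=M  mem[L2]=1

state = E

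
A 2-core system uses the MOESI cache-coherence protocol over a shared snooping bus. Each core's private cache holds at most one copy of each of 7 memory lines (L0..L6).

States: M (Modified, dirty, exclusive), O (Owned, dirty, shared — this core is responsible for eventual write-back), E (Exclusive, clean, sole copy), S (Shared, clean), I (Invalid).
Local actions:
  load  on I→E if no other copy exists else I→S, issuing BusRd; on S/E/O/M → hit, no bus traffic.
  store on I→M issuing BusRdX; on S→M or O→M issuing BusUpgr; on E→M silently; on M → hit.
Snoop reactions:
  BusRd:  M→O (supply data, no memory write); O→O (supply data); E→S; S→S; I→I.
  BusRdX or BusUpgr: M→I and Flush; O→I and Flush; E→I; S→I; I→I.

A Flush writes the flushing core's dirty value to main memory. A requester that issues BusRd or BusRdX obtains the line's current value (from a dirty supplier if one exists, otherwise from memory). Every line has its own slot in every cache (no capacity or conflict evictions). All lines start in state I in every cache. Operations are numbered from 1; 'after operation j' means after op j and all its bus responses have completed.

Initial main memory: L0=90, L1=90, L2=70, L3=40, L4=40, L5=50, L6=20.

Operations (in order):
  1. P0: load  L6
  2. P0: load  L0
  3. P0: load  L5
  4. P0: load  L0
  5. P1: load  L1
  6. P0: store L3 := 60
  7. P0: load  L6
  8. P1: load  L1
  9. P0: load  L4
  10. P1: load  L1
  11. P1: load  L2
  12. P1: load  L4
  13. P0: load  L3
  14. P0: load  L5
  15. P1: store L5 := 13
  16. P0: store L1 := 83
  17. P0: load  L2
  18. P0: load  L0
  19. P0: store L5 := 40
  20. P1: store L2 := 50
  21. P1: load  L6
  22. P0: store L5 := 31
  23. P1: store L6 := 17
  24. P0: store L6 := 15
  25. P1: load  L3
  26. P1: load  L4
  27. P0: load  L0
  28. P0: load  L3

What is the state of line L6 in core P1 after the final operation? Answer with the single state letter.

state = I

[1] P0: load  L6 | P0:E(20), P1:I | bus: BusRd
[2] P0: load  L0 | P0:E(90), P1:I | bus: BusRd
[3] P0: load  L5 | P0:E(50), P1:I | bus: BusRd
[4] P0: load  L0 | P0:E(90), P1:I | bus: none
[5] P1: load  L1 | P0:I, P1:E(90) | bus: BusRd
[6] P0: store L3 := 60 | P0:M(60), P1:I | bus: BusRdX
[7] P0: load  L6 | P0:E(20), P1:I | bus: none
[8] P1: load  L1 | P0:I, P1:E(90) | bus: none
[9] P0: load  L4 | P0:E(40), P1:I | bus: BusRd
[10] P1: load  L1 | P0:I, P1:E(90) | bus: none
[11] P1: load  L2 | P0:I, P1:E(70) | bus: BusRd
[12] P1: load  L4 | P0:S(40), P1:S(40) | bus: BusRd
[13] P0: load  L3 | P0:M(60), P1:I | bus: none
[14] P0: load  L5 | P0:E(50), P1:I | bus: none
[15] P1: store L5 := 13 | P0:I, P1:M(13) | bus: BusRdX
[16] P0: store L1 := 83 | P0:M(83), P1:I | bus: BusRdX
[17] P0: load  L2 | P0:S(70), P1:S(70) | bus: BusRd
[18] P0: load  L0 | P0:E(90), P1:I | bus: none
[19] P0: store L5 := 40 | P0:M(40), P1:I | bus: BusRdX,Flush
[20] P1: store L2 := 50 | P0:I, P1:M(50) | bus: BusUpgr
[21] P1: load  L6 | P0:S(20), P1:S(20) | bus: BusRd
[22] P0: store L5 := 31 | P0:M(31), P1:I | bus: none
[23] P1: store L6 := 17 | P0:I, P1:M(17) | bus: BusUpgr
[24] P0: store L6 := 15 | P0:M(15), P1:I | bus: BusRdX,Flush
[25] P1: load  L3 | P0:O(60), P1:S(60) | bus: BusRd
[26] P1: load  L4 | P0:S(40), P1:S(40) | bus: none
[27] P0: load  L0 | P0:E(90), P1:I | bus: none
[28] P0: load  L3 | P0:O(60), P1:S(60) | bus: none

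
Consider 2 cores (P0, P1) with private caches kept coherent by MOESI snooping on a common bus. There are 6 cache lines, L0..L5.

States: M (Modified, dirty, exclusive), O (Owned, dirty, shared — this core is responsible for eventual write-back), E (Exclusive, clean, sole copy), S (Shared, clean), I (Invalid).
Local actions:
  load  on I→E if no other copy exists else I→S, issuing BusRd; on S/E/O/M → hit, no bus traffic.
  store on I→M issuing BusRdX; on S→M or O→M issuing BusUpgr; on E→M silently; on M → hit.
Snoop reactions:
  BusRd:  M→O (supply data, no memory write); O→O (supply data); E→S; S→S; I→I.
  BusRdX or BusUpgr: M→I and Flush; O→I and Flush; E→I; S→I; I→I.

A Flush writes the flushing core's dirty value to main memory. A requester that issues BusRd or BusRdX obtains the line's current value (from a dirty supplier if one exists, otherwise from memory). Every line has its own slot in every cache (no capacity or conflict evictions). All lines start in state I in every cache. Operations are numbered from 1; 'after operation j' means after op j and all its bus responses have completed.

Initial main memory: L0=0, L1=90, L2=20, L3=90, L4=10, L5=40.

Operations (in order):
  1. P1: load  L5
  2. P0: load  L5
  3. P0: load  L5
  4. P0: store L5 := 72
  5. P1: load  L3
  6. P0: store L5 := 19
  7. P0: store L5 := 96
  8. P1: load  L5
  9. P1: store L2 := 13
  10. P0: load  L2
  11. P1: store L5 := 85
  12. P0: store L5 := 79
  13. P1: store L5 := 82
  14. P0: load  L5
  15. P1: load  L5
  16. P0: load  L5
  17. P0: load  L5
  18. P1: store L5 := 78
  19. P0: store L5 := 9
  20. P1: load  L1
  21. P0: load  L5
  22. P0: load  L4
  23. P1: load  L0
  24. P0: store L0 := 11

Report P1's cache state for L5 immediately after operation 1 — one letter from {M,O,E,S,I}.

[1] P1: load  L5 | P0:I, P1:E(40) | bus: BusRd
[2] P0: load  L5 | P0:S(40), P1:S(40) | bus: BusRd
[3] P0: load  L5 | P0:S(40), P1:S(40) | bus: none
[4] P0: store L5 := 72 | P0:M(72), P1:I | bus: BusUpgr
[5] P1: load  L3 | P0:I, P1:E(90) | bus: BusRd
[6] P0: store L5 := 19 | P0:M(19), P1:I | bus: none
[7] P0: store L5 := 96 | P0:M(96), P1:I | bus: none
[8] P1: load  L5 | P0:O(96), P1:S(96) | bus: BusRd
[9] P1: store L2 := 13 | P0:I, P1:M(13) | bus: BusRdX
[10] P0: load  L2 | P0:S(13), P1:O(13) | bus: BusRd
[11] P1: store L5 := 85 | P0:I, P1:M(85) | bus: BusUpgr,Flush
[12] P0: store L5 := 79 | P0:M(79), P1:I | bus: BusRdX,Flush
[13] P1: store L5 := 82 | P0:I, P1:M(82) | bus: BusRdX,Flush
[14] P0: load  L5 | P0:S(82), P1:O(82) | bus: BusRd
[15] P1: load  L5 | P0:S(82), P1:O(82) | bus: none
[16] P0: load  L5 | P0:S(82), P1:O(82) | bus: none
[17] P0: load  L5 | P0:S(82), P1:O(82) | bus: none
[18] P1: store L5 := 78 | P0:I, P1:M(78) | bus: BusUpgr
[19] P0: store L5 := 9 | P0:M(9), P1:I | bus: BusRdX,Flush
[20] P1: load  L1 | P0:I, P1:E(90) | bus: BusRd
[21] P0: load  L5 | P0:M(9), P1:I | bus: none
[22] P0: load  L4 | P0:E(10), P1:I | bus: BusRd
[23] P1: load  L0 | P0:I, P1:E(0) | bus: BusRd
[24] P0: store L0 := 11 | P0:M(11), P1:I | bus: BusRdX

state = E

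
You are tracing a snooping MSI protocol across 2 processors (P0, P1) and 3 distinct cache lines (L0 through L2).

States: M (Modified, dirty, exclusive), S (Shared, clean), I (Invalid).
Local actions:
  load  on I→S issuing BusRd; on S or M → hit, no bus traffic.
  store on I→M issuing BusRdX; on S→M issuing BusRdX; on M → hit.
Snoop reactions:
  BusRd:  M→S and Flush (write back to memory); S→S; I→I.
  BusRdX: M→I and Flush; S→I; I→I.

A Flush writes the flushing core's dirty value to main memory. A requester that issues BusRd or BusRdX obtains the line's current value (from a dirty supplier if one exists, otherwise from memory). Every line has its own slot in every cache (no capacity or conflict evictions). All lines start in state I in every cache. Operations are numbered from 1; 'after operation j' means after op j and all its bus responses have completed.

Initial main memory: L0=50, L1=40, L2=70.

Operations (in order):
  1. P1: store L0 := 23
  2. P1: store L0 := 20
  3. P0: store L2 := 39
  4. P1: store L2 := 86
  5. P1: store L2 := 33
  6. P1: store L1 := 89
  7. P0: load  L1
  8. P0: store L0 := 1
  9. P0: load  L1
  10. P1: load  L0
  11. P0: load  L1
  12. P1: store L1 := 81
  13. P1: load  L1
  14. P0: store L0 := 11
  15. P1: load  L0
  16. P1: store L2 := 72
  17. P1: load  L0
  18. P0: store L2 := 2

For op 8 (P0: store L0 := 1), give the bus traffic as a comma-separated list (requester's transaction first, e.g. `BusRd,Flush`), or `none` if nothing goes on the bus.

1. P1: store L0 := 23  bus=[BusRdX]  L0: P0=I P1=M  mem[L0]=50
2. P1: store L0 := 20  bus=[-]  L0: P0=I P1=M  mem[L0]=50
3. P0: store L2 := 39  bus=[BusRdX]  L2: P0=M P1=I  mem[L2]=70
4. P1: store L2 := 86  bus=[BusRdX,Flush]  L2: P0=I P1=M  mem[L2]=39
5. P1: store L2 := 33  bus=[-]  L2: P0=I P1=M  mem[L2]=39
6. P1: store L1 := 89  bus=[BusRdX]  L1: P0=I P1=M  mem[L1]=40
7. P0: load  L1  bus=[BusRd,Flush]  L1: P0=S P1=S  mem[L1]=89
8. P0: store L0 := 1  bus=[BusRdX,Flush]  L0: P0=M P1=I  mem[L0]=20
9. P0: load  L1  bus=[-]  L1: P0=S P1=S  mem[L1]=89
10. P1: load  L0  bus=[BusRd,Flush]  L0: P0=S P1=S  mem[L0]=1
11. P0: load  L1  bus=[-]  L1: P0=S P1=S  mem[L1]=89
12. P1: store L1 := 81  bus=[BusRdX]  L1: P0=I P1=M  mem[L1]=89
13. P1: load  L1  bus=[-]  L1: P0=I P1=M  mem[L1]=89
14. P0: store L0 := 11  bus=[BusRdX]  L0: P0=M P1=I  mem[L0]=1
15. P1: load  L0  bus=[BusRd,Flush]  L0: P0=S P1=S  mem[L0]=11
16. P1: store L2 := 72  bus=[-]  L2: P0=I P1=M  mem[L2]=39
17. P1: load  L0  bus=[-]  L0: P0=S P1=S  mem[L0]=11
18. P0: store L2 := 2  bus=[BusRdX,Flush]  L2: P0=M P1=I  mem[L2]=72

bus = BusRdX,Flush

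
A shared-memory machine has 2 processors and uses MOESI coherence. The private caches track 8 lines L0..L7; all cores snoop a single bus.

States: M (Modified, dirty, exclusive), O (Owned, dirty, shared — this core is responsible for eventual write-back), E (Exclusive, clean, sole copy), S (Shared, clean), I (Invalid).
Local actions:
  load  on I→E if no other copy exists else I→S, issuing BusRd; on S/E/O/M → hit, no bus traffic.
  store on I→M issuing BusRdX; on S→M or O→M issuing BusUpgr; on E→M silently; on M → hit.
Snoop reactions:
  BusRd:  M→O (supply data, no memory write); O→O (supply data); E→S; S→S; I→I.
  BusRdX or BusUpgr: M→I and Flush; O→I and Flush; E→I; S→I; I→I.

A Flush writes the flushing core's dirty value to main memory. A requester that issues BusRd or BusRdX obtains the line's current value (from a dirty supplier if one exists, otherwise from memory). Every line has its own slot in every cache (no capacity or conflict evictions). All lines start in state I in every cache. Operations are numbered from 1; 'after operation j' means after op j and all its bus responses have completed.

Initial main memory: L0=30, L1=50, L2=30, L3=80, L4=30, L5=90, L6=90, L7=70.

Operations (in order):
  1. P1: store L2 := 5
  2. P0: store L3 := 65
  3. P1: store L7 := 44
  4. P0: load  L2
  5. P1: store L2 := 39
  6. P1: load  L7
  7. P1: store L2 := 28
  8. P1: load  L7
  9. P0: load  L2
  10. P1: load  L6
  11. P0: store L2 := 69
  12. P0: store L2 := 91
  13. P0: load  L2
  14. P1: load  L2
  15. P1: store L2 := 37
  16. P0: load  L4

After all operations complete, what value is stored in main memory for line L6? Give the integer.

  op1 P1: store L2 := 5 → I/M on L2; bus BusRdX; mem=30
  op2 P0: store L3 := 65 → M/I on L3; bus BusRdX; mem=80
  op3 P1: store L7 := 44 → I/M on L7; bus BusRdX; mem=70
  op4 P0: load  L2 → S/O on L2; bus BusRd; mem=30
  op5 P1: store L2 := 39 → I/M on L2; bus BusUpgr; mem=30
  op6 P1: load  L7 → I/M on L7; bus (none); mem=70
  op7 P1: store L2 := 28 → I/M on L2; bus (none); mem=30
  op8 P1: load  L7 → I/M on L7; bus (none); mem=70
  op9 P0: load  L2 → S/O on L2; bus BusRd; mem=30
  op10 P1: load  L6 → I/E on L6; bus BusRd; mem=90
  op11 P0: store L2 := 69 → M/I on L2; bus BusUpgr Flush; mem=28
  op12 P0: store L2 := 91 → M/I on L2; bus (none); mem=28
  op13 P0: load  L2 → M/I on L2; bus (none); mem=28
  op14 P1: load  L2 → O/S on L2; bus BusRd; mem=28
  op15 P1: store L2 := 37 → I/M on L2; bus BusUpgr Flush; mem=91
  op16 P0: load  L4 → E/I on L4; bus BusRd; mem=30

memory[L6] = 90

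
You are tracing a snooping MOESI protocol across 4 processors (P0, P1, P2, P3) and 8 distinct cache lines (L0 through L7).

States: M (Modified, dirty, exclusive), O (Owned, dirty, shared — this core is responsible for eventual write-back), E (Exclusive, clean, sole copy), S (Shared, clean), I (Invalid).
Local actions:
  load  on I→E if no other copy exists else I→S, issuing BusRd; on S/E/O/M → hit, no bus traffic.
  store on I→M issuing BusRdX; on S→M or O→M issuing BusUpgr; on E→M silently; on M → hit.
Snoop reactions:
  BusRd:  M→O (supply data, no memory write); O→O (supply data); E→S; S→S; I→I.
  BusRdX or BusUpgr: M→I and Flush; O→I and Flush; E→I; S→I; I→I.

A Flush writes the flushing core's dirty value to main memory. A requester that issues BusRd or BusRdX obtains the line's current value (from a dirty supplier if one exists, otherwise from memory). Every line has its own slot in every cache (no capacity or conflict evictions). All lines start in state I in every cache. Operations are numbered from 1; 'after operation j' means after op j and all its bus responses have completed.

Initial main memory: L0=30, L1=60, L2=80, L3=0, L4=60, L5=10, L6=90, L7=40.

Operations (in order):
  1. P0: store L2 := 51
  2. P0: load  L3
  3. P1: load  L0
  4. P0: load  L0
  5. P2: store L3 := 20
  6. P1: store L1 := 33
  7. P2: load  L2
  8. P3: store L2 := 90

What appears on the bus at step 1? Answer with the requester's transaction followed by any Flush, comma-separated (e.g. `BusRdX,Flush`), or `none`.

1. P0: store L2 := 51  bus=[BusRdX]  L2: P0=M P1=I P2=I P3=I  mem[L2]=80
2. P0: load  L3  bus=[BusRd]  L3: P0=E P1=I P2=I P3=I  mem[L3]=0
3. P1: load  L0  bus=[BusRd]  L0: P0=I P1=E P2=I P3=I  mem[L0]=30
4. P0: load  L0  bus=[BusRd]  L0: P0=S P1=S P2=I P3=I  mem[L0]=30
5. P2: store L3 := 20  bus=[BusRdX]  L3: P0=I P1=I P2=M P3=I  mem[L3]=0
6. P1: store L1 := 33  bus=[BusRdX]  L1: P0=I P1=M P2=I P3=I  mem[L1]=60
7. P2: load  L2  bus=[BusRd]  L2: P0=O P1=I P2=S P3=I  mem[L2]=80
8. P3: store L2 := 90  bus=[BusRdX,Flush]  L2: P0=I P1=I P2=I P3=M  mem[L2]=51

bus = BusRdX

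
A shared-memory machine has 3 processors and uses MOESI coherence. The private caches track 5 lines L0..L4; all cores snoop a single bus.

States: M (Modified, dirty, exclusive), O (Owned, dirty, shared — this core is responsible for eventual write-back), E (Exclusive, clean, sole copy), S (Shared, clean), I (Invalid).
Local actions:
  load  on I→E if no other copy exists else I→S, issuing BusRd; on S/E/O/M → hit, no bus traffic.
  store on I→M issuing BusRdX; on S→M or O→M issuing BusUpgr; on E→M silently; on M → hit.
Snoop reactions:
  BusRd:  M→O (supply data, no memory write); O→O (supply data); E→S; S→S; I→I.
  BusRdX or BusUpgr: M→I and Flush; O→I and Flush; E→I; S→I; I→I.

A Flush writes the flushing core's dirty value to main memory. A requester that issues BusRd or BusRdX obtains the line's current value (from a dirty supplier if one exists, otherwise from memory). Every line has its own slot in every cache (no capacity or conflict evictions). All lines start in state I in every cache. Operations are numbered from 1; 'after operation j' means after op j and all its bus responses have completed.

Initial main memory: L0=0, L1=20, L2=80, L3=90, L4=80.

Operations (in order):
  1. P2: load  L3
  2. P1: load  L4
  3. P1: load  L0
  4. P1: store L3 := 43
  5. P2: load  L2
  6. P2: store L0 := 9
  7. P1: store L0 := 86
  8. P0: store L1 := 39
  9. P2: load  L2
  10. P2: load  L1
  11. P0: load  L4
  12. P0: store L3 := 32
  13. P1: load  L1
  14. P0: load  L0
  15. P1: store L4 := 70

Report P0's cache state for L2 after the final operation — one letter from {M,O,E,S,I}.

step 1: P2: load  L3  ⟶  IIE  (L3)  txn=BusRd  M[L3]=90
step 2: P1: load  L4  ⟶  IEI  (L4)  txn=BusRd  M[L4]=80
step 3: P1: load  L0  ⟶  IEI  (L0)  txn=BusRd  M[L0]=0
step 4: P1: store L3 := 43  ⟶  IMI  (L3)  txn=BusRdX  M[L3]=90
step 5: P2: load  L2  ⟶  IIE  (L2)  txn=BusRd  M[L2]=80
step 6: P2: store L0 := 9  ⟶  IIM  (L0)  txn=BusRdX  M[L0]=0
step 7: P1: store L0 := 86  ⟶  IMI  (L0)  txn=BusRdX+Flush  M[L0]=9
step 8: P0: store L1 := 39  ⟶  MII  (L1)  txn=BusRdX  M[L1]=20
step 9: P2: load  L2  ⟶  IIE  (L2)  txn=∅  M[L2]=80
step 10: P2: load  L1  ⟶  OIS  (L1)  txn=BusRd  M[L1]=20
step 11: P0: load  L4  ⟶  SSI  (L4)  txn=BusRd  M[L4]=80
step 12: P0: store L3 := 32  ⟶  MII  (L3)  txn=BusRdX+Flush  M[L3]=43
step 13: P1: load  L1  ⟶  OSS  (L1)  txn=BusRd  M[L1]=20
step 14: P0: load  L0  ⟶  SOI  (L0)  txn=BusRd  M[L0]=9
step 15: P1: store L4 := 70  ⟶  IMI  (L4)  txn=BusUpgr  M[L4]=80

state = I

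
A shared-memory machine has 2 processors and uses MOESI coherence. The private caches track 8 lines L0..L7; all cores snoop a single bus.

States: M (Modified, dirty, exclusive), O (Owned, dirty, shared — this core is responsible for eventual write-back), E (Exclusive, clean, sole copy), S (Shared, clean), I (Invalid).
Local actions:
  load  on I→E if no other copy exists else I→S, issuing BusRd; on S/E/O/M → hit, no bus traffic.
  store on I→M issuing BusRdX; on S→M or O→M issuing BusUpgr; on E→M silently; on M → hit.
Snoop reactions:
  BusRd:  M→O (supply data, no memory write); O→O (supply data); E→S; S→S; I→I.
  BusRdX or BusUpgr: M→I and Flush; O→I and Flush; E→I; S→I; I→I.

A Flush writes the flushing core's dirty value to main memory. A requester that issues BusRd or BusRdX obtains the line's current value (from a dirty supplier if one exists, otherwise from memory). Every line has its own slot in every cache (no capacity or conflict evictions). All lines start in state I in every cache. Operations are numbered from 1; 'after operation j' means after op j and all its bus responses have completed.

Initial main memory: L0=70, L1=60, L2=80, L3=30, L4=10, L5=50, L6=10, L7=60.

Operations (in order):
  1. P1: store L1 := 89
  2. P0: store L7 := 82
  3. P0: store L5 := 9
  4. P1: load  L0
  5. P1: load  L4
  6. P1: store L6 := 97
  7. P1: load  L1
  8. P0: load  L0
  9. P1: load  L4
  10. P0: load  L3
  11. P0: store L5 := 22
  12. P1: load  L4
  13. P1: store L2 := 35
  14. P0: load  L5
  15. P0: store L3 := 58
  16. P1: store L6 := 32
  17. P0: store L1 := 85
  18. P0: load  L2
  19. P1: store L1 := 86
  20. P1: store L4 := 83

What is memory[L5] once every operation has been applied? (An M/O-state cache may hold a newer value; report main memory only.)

step 1: P1: store L1 := 89  ⟶  IM  (L1)  txn=BusRdX  M[L1]=60
step 2: P0: store L7 := 82  ⟶  MI  (L7)  txn=BusRdX  M[L7]=60
step 3: P0: store L5 := 9  ⟶  MI  (L5)  txn=BusRdX  M[L5]=50
step 4: P1: load  L0  ⟶  IE  (L0)  txn=BusRd  M[L0]=70
step 5: P1: load  L4  ⟶  IE  (L4)  txn=BusRd  M[L4]=10
step 6: P1: store L6 := 97  ⟶  IM  (L6)  txn=BusRdX  M[L6]=10
step 7: P1: load  L1  ⟶  IM  (L1)  txn=∅  M[L1]=60
step 8: P0: load  L0  ⟶  SS  (L0)  txn=BusRd  M[L0]=70
step 9: P1: load  L4  ⟶  IE  (L4)  txn=∅  M[L4]=10
step 10: P0: load  L3  ⟶  EI  (L3)  txn=BusRd  M[L3]=30
step 11: P0: store L5 := 22  ⟶  MI  (L5)  txn=∅  M[L5]=50
step 12: P1: load  L4  ⟶  IE  (L4)  txn=∅  M[L4]=10
step 13: P1: store L2 := 35  ⟶  IM  (L2)  txn=BusRdX  M[L2]=80
step 14: P0: load  L5  ⟶  MI  (L5)  txn=∅  M[L5]=50
step 15: P0: store L3 := 58  ⟶  MI  (L3)  txn=∅  M[L3]=30
step 16: P1: store L6 := 32  ⟶  IM  (L6)  txn=∅  M[L6]=10
step 17: P0: store L1 := 85  ⟶  MI  (L1)  txn=BusRdX+Flush  M[L1]=89
step 18: P0: load  L2  ⟶  SO  (L2)  txn=BusRd  M[L2]=80
step 19: P1: store L1 := 86  ⟶  IM  (L1)  txn=BusRdX+Flush  M[L1]=85
step 20: P1: store L4 := 83  ⟶  IM  (L4)  txn=∅  M[L4]=10

memory[L5] = 50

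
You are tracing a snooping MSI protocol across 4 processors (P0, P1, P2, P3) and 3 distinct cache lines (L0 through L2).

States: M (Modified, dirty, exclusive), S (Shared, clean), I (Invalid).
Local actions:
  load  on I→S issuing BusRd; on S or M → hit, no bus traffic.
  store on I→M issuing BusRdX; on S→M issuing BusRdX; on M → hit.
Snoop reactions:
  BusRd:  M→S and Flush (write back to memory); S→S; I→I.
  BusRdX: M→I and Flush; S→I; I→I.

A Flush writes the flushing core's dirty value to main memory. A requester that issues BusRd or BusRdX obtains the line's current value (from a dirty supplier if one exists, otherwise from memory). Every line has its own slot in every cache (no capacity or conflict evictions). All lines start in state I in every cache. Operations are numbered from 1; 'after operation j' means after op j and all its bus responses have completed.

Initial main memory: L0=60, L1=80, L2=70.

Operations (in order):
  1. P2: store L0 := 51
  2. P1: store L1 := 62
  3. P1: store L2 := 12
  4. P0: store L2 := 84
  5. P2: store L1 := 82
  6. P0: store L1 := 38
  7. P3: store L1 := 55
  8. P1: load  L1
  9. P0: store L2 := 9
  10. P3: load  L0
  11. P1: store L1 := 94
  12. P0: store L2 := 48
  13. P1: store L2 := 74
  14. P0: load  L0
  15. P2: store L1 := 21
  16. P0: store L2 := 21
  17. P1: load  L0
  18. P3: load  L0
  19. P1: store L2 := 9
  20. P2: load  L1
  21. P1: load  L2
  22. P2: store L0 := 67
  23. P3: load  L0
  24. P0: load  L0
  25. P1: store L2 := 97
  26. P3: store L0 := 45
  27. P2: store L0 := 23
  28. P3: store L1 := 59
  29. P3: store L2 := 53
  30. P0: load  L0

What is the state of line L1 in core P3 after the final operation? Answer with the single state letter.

[1] P2: store L0 := 51 | P0:I, P1:I, P2:M(51), P3:I | bus: BusRdX
[2] P1: store L1 := 62 | P0:I, P1:M(62), P2:I, P3:I | bus: BusRdX
[3] P1: store L2 := 12 | P0:I, P1:M(12), P2:I, P3:I | bus: BusRdX
[4] P0: store L2 := 84 | P0:M(84), P1:I, P2:I, P3:I | bus: BusRdX,Flush
[5] P2: store L1 := 82 | P0:I, P1:I, P2:M(82), P3:I | bus: BusRdX,Flush
[6] P0: store L1 := 38 | P0:M(38), P1:I, P2:I, P3:I | bus: BusRdX,Flush
[7] P3: store L1 := 55 | P0:I, P1:I, P2:I, P3:M(55) | bus: BusRdX,Flush
[8] P1: load  L1 | P0:I, P1:S(55), P2:I, P3:S(55) | bus: BusRd,Flush
[9] P0: store L2 := 9 | P0:M(9), P1:I, P2:I, P3:I | bus: none
[10] P3: load  L0 | P0:I, P1:I, P2:S(51), P3:S(51) | bus: BusRd,Flush
[11] P1: store L1 := 94 | P0:I, P1:M(94), P2:I, P3:I | bus: BusRdX
[12] P0: store L2 := 48 | P0:M(48), P1:I, P2:I, P3:I | bus: none
[13] P1: store L2 := 74 | P0:I, P1:M(74), P2:I, P3:I | bus: BusRdX,Flush
[14] P0: load  L0 | P0:S(51), P1:I, P2:S(51), P3:S(51) | bus: BusRd
[15] P2: store L1 := 21 | P0:I, P1:I, P2:M(21), P3:I | bus: BusRdX,Flush
[16] P0: store L2 := 21 | P0:M(21), P1:I, P2:I, P3:I | bus: BusRdX,Flush
[17] P1: load  L0 | P0:S(51), P1:S(51), P2:S(51), P3:S(51) | bus: BusRd
[18] P3: load  L0 | P0:S(51), P1:S(51), P2:S(51), P3:S(51) | bus: none
[19] P1: store L2 := 9 | P0:I, P1:M(9), P2:I, P3:I | bus: BusRdX,Flush
[20] P2: load  L1 | P0:I, P1:I, P2:M(21), P3:I | bus: none
[21] P1: load  L2 | P0:I, P1:M(9), P2:I, P3:I | bus: none
[22] P2: store L0 := 67 | P0:I, P1:I, P2:M(67), P3:I | bus: BusRdX
[23] P3: load  L0 | P0:I, P1:I, P2:S(67), P3:S(67) | bus: BusRd,Flush
[24] P0: load  L0 | P0:S(67), P1:I, P2:S(67), P3:S(67) | bus: BusRd
[25] P1: store L2 := 97 | P0:I, P1:M(97), P2:I, P3:I | bus: none
[26] P3: store L0 := 45 | P0:I, P1:I, P2:I, P3:M(45) | bus: BusRdX
[27] P2: store L0 := 23 | P0:I, P1:I, P2:M(23), P3:I | bus: BusRdX,Flush
[28] P3: store L1 := 59 | P0:I, P1:I, P2:I, P3:M(59) | bus: BusRdX,Flush
[29] P3: store L2 := 53 | P0:I, P1:I, P2:I, P3:M(53) | bus: BusRdX,Flush
[30] P0: load  L0 | P0:S(23), P1:I, P2:S(23), P3:I | bus: BusRd,Flush

state = M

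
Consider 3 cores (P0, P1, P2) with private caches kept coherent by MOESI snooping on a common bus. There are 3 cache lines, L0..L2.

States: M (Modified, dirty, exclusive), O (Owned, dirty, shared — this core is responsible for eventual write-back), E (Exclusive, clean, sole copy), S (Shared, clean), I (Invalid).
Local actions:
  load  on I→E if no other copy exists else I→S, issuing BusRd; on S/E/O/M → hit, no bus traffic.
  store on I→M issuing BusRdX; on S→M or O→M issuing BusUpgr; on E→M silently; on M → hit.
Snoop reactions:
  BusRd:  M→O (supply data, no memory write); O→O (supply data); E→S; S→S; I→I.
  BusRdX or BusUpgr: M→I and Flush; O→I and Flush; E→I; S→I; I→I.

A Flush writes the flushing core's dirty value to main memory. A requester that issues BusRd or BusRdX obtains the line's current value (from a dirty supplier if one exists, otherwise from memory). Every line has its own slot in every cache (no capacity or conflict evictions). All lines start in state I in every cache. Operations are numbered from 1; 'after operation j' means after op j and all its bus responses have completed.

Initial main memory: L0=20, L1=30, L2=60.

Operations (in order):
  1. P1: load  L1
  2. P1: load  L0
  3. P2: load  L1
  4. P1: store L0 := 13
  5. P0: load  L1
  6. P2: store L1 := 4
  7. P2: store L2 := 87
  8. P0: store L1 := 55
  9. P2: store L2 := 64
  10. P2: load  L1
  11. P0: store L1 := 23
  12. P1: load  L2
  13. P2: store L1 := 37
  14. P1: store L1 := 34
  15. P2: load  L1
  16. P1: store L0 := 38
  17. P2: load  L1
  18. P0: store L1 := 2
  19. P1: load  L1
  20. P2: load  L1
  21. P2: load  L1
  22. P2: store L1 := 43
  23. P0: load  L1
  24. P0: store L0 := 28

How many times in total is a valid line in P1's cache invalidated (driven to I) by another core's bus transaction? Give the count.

invalidations = 4

1. P1: load  L1  bus=[BusRd]  L1: P0=I P1=E P2=I  mem[L1]=30
2. P1: load  L0  bus=[BusRd]  L0: P0=I P1=E P2=I  mem[L0]=20
3. P2: load  L1  bus=[BusRd]  L1: P0=I P1=S P2=S  mem[L1]=30
4. P1: store L0 := 13  bus=[-]  L0: P0=I P1=M P2=I  mem[L0]=20
5. P0: load  L1  bus=[BusRd]  L1: P0=S P1=S P2=S  mem[L1]=30
6. P2: store L1 := 4  bus=[BusUpgr]  L1: P0=I P1=I P2=M  mem[L1]=30
7. P2: store L2 := 87  bus=[BusRdX]  L2: P0=I P1=I P2=M  mem[L2]=60
8. P0: store L1 := 55  bus=[BusRdX,Flush]  L1: P0=M P1=I P2=I  mem[L1]=4
9. P2: store L2 := 64  bus=[-]  L2: P0=I P1=I P2=M  mem[L2]=60
10. P2: load  L1  bus=[BusRd]  L1: P0=O P1=I P2=S  mem[L1]=4
11. P0: store L1 := 23  bus=[BusUpgr]  L1: P0=M P1=I P2=I  mem[L1]=4
12. P1: load  L2  bus=[BusRd]  L2: P0=I P1=S P2=O  mem[L2]=60
13. P2: store L1 := 37  bus=[BusRdX,Flush]  L1: P0=I P1=I P2=M  mem[L1]=23
14. P1: store L1 := 34  bus=[BusRdX,Flush]  L1: P0=I P1=M P2=I  mem[L1]=37
15. P2: load  L1  bus=[BusRd]  L1: P0=I P1=O P2=S  mem[L1]=37
16. P1: store L0 := 38  bus=[-]  L0: P0=I P1=M P2=I  mem[L0]=20
17. P2: load  L1  bus=[-]  L1: P0=I P1=O P2=S  mem[L1]=37
18. P0: store L1 := 2  bus=[BusRdX,Flush]  L1: P0=M P1=I P2=I  mem[L1]=34
19. P1: load  L1  bus=[BusRd]  L1: P0=O P1=S P2=I  mem[L1]=34
20. P2: load  L1  bus=[BusRd]  L1: P0=O P1=S P2=S  mem[L1]=34
21. P2: load  L1  bus=[-]  L1: P0=O P1=S P2=S  mem[L1]=34
22. P2: store L1 := 43  bus=[BusUpgr,Flush]  L1: P0=I P1=I P2=M  mem[L1]=2
23. P0: load  L1  bus=[BusRd]  L1: P0=S P1=I P2=O  mem[L1]=2
24. P0: store L0 := 28  bus=[BusRdX,Flush]  L0: P0=M P1=I P2=I  mem[L0]=38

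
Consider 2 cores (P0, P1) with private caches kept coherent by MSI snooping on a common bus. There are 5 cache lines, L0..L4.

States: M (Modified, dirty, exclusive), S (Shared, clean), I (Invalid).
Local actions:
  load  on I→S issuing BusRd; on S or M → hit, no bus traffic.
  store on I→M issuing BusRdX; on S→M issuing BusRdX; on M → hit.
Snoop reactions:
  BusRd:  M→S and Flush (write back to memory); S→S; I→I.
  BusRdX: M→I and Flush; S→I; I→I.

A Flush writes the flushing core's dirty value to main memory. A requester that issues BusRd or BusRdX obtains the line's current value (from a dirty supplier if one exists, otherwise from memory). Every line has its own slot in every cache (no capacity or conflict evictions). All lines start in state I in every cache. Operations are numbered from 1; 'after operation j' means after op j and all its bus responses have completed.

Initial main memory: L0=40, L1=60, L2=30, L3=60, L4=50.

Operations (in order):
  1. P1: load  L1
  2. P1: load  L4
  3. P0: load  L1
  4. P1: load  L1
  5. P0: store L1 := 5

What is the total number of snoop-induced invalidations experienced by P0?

invalidations = 0

[1] P1: load  L1 | P0:I, P1:S(60) | bus: BusRd
[2] P1: load  L4 | P0:I, P1:S(50) | bus: BusRd
[3] P0: load  L1 | P0:S(60), P1:S(60) | bus: BusRd
[4] P1: load  L1 | P0:S(60), P1:S(60) | bus: none
[5] P0: store L1 := 5 | P0:M(5), P1:I | bus: BusRdX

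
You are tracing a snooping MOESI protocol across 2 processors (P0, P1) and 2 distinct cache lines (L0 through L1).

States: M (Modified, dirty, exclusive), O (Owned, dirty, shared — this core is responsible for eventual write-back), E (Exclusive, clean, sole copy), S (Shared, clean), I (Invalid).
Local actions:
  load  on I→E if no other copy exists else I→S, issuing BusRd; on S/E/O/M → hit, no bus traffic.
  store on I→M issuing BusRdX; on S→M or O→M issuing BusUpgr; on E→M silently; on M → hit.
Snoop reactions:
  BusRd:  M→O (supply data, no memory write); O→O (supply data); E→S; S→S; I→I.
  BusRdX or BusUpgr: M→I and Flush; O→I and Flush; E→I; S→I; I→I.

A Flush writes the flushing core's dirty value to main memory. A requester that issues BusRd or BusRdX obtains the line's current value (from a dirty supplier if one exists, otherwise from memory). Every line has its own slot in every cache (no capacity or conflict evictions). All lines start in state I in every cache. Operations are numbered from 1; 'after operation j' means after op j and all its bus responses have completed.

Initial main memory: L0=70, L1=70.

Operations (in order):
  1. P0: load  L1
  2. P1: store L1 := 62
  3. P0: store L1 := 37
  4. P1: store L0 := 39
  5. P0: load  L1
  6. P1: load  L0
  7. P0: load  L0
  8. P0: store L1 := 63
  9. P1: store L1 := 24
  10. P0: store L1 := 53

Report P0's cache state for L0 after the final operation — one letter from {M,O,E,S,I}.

state = S

  op1 P0: load  L1 → E/I on L1; bus BusRd; mem=70
  op2 P1: store L1 := 62 → I/M on L1; bus BusRdX; mem=70
  op3 P0: store L1 := 37 → M/I on L1; bus BusRdX Flush; mem=62
  op4 P1: store L0 := 39 → I/M on L0; bus BusRdX; mem=70
  op5 P0: load  L1 → M/I on L1; bus (none); mem=62
  op6 P1: load  L0 → I/M on L0; bus (none); mem=70
  op7 P0: load  L0 → S/O on L0; bus BusRd; mem=70
  op8 P0: store L1 := 63 → M/I on L1; bus (none); mem=62
  op9 P1: store L1 := 24 → I/M on L1; bus BusRdX Flush; mem=63
  op10 P0: store L1 := 53 → M/I on L1; bus BusRdX Flush; mem=24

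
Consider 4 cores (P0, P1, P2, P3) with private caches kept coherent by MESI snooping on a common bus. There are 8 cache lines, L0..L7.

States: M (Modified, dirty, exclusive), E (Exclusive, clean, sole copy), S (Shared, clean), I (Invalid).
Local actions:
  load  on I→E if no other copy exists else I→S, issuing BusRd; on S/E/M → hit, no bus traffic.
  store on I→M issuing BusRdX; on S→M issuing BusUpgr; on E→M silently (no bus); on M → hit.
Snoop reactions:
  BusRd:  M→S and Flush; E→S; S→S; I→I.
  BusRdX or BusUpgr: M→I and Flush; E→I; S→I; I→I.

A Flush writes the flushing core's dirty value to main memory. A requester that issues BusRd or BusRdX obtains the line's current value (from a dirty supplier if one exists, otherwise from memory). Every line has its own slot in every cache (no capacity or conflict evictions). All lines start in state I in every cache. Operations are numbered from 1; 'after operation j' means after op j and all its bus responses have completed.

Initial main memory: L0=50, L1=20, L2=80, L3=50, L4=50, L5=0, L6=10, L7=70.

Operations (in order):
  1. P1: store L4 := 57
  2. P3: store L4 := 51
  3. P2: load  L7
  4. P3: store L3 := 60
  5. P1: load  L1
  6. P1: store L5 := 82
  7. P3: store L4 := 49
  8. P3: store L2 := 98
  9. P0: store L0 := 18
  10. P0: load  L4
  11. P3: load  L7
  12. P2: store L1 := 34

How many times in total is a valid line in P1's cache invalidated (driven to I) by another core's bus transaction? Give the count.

1. P1: store L4 := 57  bus=[BusRdX]  L4: P0=I P1=M P2=I P3=I  mem[L4]=50
2. P3: store L4 := 51  bus=[BusRdX,Flush]  L4: P0=I P1=I P2=I P3=M  mem[L4]=57
3. P2: load  L7  bus=[BusRd]  L7: P0=I P1=I P2=E P3=I  mem[L7]=70
4. P3: store L3 := 60  bus=[BusRdX]  L3: P0=I P1=I P2=I P3=M  mem[L3]=50
5. P1: load  L1  bus=[BusRd]  L1: P0=I P1=E P2=I P3=I  mem[L1]=20
6. P1: store L5 := 82  bus=[BusRdX]  L5: P0=I P1=M P2=I P3=I  mem[L5]=0
7. P3: store L4 := 49  bus=[-]  L4: P0=I P1=I P2=I P3=M  mem[L4]=57
8. P3: store L2 := 98  bus=[BusRdX]  L2: P0=I P1=I P2=I P3=M  mem[L2]=80
9. P0: store L0 := 18  bus=[BusRdX]  L0: P0=M P1=I P2=I P3=I  mem[L0]=50
10. P0: load  L4  bus=[BusRd,Flush]  L4: P0=S P1=I P2=I P3=S  mem[L4]=49
11. P3: load  L7  bus=[BusRd]  L7: P0=I P1=I P2=S P3=S  mem[L7]=70
12. P2: store L1 := 34  bus=[BusRdX]  L1: P0=I P1=I P2=M P3=I  mem[L1]=20

invalidations = 2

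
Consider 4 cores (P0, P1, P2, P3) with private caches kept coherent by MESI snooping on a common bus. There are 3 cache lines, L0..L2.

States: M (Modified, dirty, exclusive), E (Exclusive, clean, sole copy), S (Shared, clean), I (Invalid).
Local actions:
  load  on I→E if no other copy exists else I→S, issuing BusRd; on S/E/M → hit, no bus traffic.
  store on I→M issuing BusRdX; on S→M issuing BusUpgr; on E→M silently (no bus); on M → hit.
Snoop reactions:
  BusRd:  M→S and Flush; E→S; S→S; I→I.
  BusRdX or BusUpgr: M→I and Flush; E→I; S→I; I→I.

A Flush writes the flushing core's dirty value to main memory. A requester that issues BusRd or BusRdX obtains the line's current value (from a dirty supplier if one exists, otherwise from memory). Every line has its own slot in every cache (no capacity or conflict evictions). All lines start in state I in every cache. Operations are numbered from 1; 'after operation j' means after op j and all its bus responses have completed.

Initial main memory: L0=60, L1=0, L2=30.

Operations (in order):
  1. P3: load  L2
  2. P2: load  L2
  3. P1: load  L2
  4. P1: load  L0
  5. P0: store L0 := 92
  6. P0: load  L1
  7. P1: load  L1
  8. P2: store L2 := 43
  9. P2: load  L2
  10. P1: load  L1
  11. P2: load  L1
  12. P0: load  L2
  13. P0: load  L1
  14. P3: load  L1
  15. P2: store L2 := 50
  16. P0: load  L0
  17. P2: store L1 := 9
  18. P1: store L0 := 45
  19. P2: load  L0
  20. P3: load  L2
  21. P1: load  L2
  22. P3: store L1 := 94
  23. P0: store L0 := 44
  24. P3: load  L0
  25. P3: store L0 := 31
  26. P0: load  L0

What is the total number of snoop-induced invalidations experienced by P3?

invalidations = 2

[1] P3: load  L2 | P0:I, P1:I, P2:I, P3:E(30) | bus: BusRd
[2] P2: load  L2 | P0:I, P1:I, P2:S(30), P3:S(30) | bus: BusRd
[3] P1: load  L2 | P0:I, P1:S(30), P2:S(30), P3:S(30) | bus: BusRd
[4] P1: load  L0 | P0:I, P1:E(60), P2:I, P3:I | bus: BusRd
[5] P0: store L0 := 92 | P0:M(92), P1:I, P2:I, P3:I | bus: BusRdX
[6] P0: load  L1 | P0:E(0), P1:I, P2:I, P3:I | bus: BusRd
[7] P1: load  L1 | P0:S(0), P1:S(0), P2:I, P3:I | bus: BusRd
[8] P2: store L2 := 43 | P0:I, P1:I, P2:M(43), P3:I | bus: BusUpgr
[9] P2: load  L2 | P0:I, P1:I, P2:M(43), P3:I | bus: none
[10] P1: load  L1 | P0:S(0), P1:S(0), P2:I, P3:I | bus: none
[11] P2: load  L1 | P0:S(0), P1:S(0), P2:S(0), P3:I | bus: BusRd
[12] P0: load  L2 | P0:S(43), P1:I, P2:S(43), P3:I | bus: BusRd,Flush
[13] P0: load  L1 | P0:S(0), P1:S(0), P2:S(0), P3:I | bus: none
[14] P3: load  L1 | P0:S(0), P1:S(0), P2:S(0), P3:S(0) | bus: BusRd
[15] P2: store L2 := 50 | P0:I, P1:I, P2:M(50), P3:I | bus: BusUpgr
[16] P0: load  L0 | P0:M(92), P1:I, P2:I, P3:I | bus: none
[17] P2: store L1 := 9 | P0:I, P1:I, P2:M(9), P3:I | bus: BusUpgr
[18] P1: store L0 := 45 | P0:I, P1:M(45), P2:I, P3:I | bus: BusRdX,Flush
[19] P2: load  L0 | P0:I, P1:S(45), P2:S(45), P3:I | bus: BusRd,Flush
[20] P3: load  L2 | P0:I, P1:I, P2:S(50), P3:S(50) | bus: BusRd,Flush
[21] P1: load  L2 | P0:I, P1:S(50), P2:S(50), P3:S(50) | bus: BusRd
[22] P3: store L1 := 94 | P0:I, P1:I, P2:I, P3:M(94) | bus: BusRdX,Flush
[23] P0: store L0 := 44 | P0:M(44), P1:I, P2:I, P3:I | bus: BusRdX
[24] P3: load  L0 | P0:S(44), P1:I, P2:I, P3:S(44) | bus: BusRd,Flush
[25] P3: store L0 := 31 | P0:I, P1:I, P2:I, P3:M(31) | bus: BusUpgr
[26] P0: load  L0 | P0:S(31), P1:I, P2:I, P3:S(31) | bus: BusRd,Flush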